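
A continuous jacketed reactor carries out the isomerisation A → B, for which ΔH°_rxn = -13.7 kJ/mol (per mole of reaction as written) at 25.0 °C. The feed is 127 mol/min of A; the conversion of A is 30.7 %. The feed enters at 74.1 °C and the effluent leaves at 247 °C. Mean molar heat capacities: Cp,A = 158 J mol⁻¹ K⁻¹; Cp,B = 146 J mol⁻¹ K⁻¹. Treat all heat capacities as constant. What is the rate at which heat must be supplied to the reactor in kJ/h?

Extent of reaction ξ = 0.307 × 127 = 38.989 mol/min
Reaction term: ξ·ΔH°_rxn = 38.989 × -13.7 = -534.15 kJ/min
Sensible, feed 74.1→25 °C: -985.24 kJ/min
Outlet flows (mol/min): A 88.011, B 38.989
Sensible, products 25→247 °C: 4350.8 kJ/min
Q = ΔH = 2831.4 kJ/min = 47.19 kW
Heat supplied = 169880 kJ/h

Q_in = 170000 kJ/h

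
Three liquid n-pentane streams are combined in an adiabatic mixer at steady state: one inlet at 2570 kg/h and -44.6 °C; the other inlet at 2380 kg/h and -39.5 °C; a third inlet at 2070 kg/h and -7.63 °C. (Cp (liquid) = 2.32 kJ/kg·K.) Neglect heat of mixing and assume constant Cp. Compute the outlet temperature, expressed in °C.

No heat crosses the boundary, so H_out = H_in.
Σ ṁᵢCp,ᵢTᵢ = 2570×2.32×-44.6 + 2380×2.32×-39.5 + 2070×2.32×-7.63 = -520670
Σ ṁᵢCp,ᵢ = 2570×2.32 + 2380×2.32 + 2070×2.32 = 16286
T_out = -520670 / 16286 = -31.97 °C

T_out = -32.0 °C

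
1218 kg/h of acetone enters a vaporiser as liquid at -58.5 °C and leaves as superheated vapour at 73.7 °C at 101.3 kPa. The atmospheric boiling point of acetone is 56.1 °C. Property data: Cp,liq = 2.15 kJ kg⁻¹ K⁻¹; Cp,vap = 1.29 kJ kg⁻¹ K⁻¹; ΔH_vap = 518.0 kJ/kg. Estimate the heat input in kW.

Q = 266 kW

liquid -58.5→56.1 °C: 246.39 kJ/kg
vaporisation at 56.1 °C: 518 kJ/kg
vapour 56.1→73.7 °C: 22.704 kJ/kg
Δh = 246.39 + 518 + 22.704 = 787.09 kJ/kg
Q = ṁ·Δh = 1218 kg/h × 787.09 kJ/kg = 958680 kJ/h
|Q| = 266.3 kW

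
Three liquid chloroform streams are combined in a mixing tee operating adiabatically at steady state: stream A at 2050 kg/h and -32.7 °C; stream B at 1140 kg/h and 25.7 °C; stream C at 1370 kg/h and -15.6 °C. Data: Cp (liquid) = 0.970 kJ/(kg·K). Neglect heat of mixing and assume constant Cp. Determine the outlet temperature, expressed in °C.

T_out = -13.0 °C

No heat crosses the boundary, so H_out = H_in.
T_out = Σ ṁᵢCp,ᵢTᵢ / Σ ṁᵢCp,ᵢ
      = -57336 / 4423.2 = -12.963 °C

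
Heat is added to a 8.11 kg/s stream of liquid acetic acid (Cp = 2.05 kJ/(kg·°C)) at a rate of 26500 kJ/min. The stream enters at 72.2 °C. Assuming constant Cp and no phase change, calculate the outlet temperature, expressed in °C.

T_out = 98.8 °C

Q = 26500 kJ/min = 441.67 kJ/s
ΔT = Q/(ṁ·Cp) = 441.67/(8.11×2.05) = 26.566 K
T_out = 72.2 + 26.566 = 98.766 °C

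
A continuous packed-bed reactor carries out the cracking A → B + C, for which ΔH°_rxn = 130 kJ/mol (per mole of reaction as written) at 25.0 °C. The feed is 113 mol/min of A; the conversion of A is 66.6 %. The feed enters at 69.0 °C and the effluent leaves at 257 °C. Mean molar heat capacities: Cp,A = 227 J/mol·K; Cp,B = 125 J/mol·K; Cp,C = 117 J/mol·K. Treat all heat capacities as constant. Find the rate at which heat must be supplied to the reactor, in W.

Q_in = 248000 W

Extent of reaction ξ = 0.666 × 113 = 75.258 mol/min
Reaction term: ξ·ΔH°_rxn = 75.258 × 130 = 9783.5 kJ/min
Sensible, feed 69.0→25 °C: -1128.6 kJ/min
Outlet flows (mol/min): A 37.742, B 75.258, C 75.258
Sensible, products 25→257 °C: 6212.9 kJ/min
Q = ΔH = 14868 kJ/min = 247.8 kW
Heat supplied = 247800 W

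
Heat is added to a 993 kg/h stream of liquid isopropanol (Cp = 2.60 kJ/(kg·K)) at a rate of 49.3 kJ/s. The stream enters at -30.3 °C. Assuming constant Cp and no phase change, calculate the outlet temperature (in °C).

T_out = 38.4 °C

Q = 49.3 kJ/s = 177480 kJ/h
ΔT = Q/(ṁ·Cp) = 177480/(993×2.60) = 68.743 K
T_out = -30.3 + 68.743 = 38.443 °C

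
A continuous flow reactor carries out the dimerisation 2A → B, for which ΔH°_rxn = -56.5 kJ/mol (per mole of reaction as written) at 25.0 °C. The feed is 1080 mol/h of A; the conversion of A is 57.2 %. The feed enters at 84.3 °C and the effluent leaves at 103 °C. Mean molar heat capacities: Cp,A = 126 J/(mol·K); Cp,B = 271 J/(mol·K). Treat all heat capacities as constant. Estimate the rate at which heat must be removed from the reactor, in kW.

Q_out = 4.01 kW

Extent of reaction ξ = 0.572 × 1080 / 2 = 308.88 mol/h
Reaction term: ξ·ΔH°_rxn = 308.88 × -56.5 = -17452 kJ/h
Sensible, feed 84.3→25 °C: -8069.5 kJ/h
Outlet flows (mol/h): A 462.24, B 308.88
Sensible, products 25→103 °C: 11072 kJ/h
Q = ΔH = -14449 kJ/h = -4.0137 kW
Heat removed = 4.0137 kW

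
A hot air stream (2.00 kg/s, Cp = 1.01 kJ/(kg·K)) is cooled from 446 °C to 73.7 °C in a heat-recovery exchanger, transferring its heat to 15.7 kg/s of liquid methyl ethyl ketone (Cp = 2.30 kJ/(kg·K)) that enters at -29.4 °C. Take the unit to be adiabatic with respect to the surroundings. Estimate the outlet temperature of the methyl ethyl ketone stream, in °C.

T_c,out = -8.57 °C

Heat released by hot stream: Q = 2.00 × 1.01 × (446 − 73.7) = 752.05 kJ/s
Energy balance on cold side (adiabatic exchanger): Q = ṁ_c·Cp_c·(T_c,out − T_c,in)
T_c,out = -29.4 + 752.05/(15.7 × 2.30) = -8.5735 °C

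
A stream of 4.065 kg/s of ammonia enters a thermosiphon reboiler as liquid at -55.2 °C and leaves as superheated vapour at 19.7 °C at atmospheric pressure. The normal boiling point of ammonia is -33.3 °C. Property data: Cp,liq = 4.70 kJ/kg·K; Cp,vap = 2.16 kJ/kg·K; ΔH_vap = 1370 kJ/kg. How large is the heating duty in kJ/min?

Q = 387000 kJ/min

liquid -55.2→-33.3 °C: 102.93 kJ/kg
vaporisation at -33.3 °C: 1370 kJ/kg
vapour -33.3→19.7 °C: 114.48 kJ/kg
Δh = 102.93 + 1370 + 114.48 = 1587.4 kJ/kg
Q = ṁ·Δh = 4.065 kg/s × 1587.4 kJ/kg = 6452.8 kJ/s
|Q| = 6452.8 kW = 387170 kJ/min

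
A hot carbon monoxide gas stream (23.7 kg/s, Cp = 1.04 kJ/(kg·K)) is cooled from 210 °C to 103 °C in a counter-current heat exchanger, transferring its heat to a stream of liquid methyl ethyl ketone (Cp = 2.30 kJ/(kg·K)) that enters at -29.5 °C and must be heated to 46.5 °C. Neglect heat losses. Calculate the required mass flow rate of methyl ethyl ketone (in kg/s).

Heat released by hot stream: Q = 23.7 × 1.04 × (210 − 103) = 2637.3 kJ/s
Energy balance on cold side (adiabatic exchanger): Q = ṁ_c·Cp_c·(T_c,out − T_c,in)
ṁ_c = 2637.3 / [2.30 × (46.5 − -29.5)] = 15.088 kg/s

ṁ_c = 15.1 kg/s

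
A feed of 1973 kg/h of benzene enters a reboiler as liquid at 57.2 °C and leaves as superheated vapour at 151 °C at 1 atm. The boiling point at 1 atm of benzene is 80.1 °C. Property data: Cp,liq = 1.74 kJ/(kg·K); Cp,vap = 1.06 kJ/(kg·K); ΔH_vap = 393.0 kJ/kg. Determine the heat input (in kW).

Q = 278 kW

liquid 57.2→80.1 °C: 39.846 kJ/kg
vaporisation at 80.1 °C: 393 kJ/kg
vapour 80.1→151 °C: 75.154 kJ/kg
Δh = 39.846 + 393 + 75.154 = 508 kJ/kg
Q = ṁ·Δh = 1973 kg/h × 508 kJ/kg = 1.0023e+06 kJ/h
|Q| = 278.41 kW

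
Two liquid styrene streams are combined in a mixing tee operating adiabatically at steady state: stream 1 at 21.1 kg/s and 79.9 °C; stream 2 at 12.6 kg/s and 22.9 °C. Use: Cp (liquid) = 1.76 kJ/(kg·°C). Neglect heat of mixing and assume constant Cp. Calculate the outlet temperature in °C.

T_out = 58.6 °C

Energy balance with Q = 0: Σ ṁᵢCp,ᵢ(T_out − Tᵢ) = 0
Σ ṁᵢCp,ᵢTᵢ = 21.1×1.76×79.9 + 12.6×1.76×22.9 = 3475
Σ ṁᵢCp,ᵢ = 21.1×1.76 + 12.6×1.76 = 59.312
T_out = 3475 / 59.312 = 58.588 °C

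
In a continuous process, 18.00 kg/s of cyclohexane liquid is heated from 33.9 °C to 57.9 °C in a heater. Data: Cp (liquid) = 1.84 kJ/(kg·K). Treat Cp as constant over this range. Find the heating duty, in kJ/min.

Q = 47700 kJ/min

Q = ṁ·Cp·ΔT = 18.00 × 1.84 × (57.9 − 33.9) = 794.88 kJ/s
Heating duty = 47693 kJ/min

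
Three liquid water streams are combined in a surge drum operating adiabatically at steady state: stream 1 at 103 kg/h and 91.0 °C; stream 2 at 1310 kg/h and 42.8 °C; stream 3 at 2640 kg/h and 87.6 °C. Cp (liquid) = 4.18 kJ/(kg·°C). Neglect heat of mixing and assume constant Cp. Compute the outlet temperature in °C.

T_out = 73.2 °C

Energy balance with Q = 0: Σ ṁᵢCp,ᵢ(T_out − Tᵢ) = 0
T_out = Σ ṁᵢCp,ᵢTᵢ / Σ ṁᵢCp,ᵢ
      = 1.2402e+06 / 16942 = 73.206 °C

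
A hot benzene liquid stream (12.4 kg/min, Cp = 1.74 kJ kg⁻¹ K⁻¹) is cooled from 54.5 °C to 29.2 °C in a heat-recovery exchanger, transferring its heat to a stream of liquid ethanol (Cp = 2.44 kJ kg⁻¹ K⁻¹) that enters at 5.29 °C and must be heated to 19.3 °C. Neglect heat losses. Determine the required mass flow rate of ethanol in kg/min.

Heat released by hot stream: Q = 12.4 × 1.74 × (54.5 − 29.2) = 545.87 kJ/min
Energy balance on cold side (adiabatic exchanger): Q = ṁ_c·Cp_c·(T_c,out − T_c,in)
ṁ_c = 545.87 / [2.44 × (19.3 − 5.29)] = 15.968 kg/min

ṁ_c = 16.0 kg/min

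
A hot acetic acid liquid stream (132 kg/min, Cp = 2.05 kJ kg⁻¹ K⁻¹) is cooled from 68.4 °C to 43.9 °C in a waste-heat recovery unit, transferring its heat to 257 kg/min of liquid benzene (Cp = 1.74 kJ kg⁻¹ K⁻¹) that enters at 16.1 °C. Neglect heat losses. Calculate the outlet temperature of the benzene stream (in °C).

Heat released by hot stream: Q = 132 × 2.05 × (68.4 − 43.9) = 6629.7 kJ/min
Energy balance on cold side (adiabatic exchanger): Q = ṁ_c·Cp_c·(T_c,out − T_c,in)
T_c,out = 16.1 + 6629.7/(257 × 1.74) = 30.926 °C

T_c,out = 30.9 °C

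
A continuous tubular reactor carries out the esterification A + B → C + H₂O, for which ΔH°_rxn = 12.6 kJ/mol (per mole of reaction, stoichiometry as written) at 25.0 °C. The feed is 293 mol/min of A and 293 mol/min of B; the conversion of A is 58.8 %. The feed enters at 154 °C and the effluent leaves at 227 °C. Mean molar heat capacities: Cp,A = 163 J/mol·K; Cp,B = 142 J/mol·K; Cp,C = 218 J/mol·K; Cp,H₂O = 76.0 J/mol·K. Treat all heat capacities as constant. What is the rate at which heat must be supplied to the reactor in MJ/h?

Q_in = 499 MJ/h

Extent of reaction ξ = 0.588 × 293 = 172.28 mol/min
Reaction term: ξ·ΔH°_rxn = 172.28 × 12.6 = 2170.8 kJ/min
Sensible, feed 154→25 °C: -11528 kJ/min
Outlet flows (mol/min): A 120.72, B 120.72, C 172.28, H₂O 172.28
Sensible, products 25→227 °C: 17669 kJ/min
Q = ΔH = 8311.6 kJ/min = 138.53 kW
Heat supplied = 498.7 MJ/h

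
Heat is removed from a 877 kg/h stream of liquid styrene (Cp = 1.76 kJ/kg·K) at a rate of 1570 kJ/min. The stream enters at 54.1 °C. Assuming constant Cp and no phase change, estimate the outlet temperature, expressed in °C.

Q = 1570 kJ/min = 94200 kJ/h
ΔT = Q/(ṁ·Cp) = 94200/(877×1.76) = 61.029 K
T_out = 54.1 − 61.029 = -6.9293 °C

T_out = -6.93 °C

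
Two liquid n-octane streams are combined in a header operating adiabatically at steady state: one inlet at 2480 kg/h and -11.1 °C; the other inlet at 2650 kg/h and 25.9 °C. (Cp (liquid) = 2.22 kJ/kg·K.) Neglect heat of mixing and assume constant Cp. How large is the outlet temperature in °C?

T_out = 8.01 °C

No heat crosses the boundary, so H_out = H_in.
Σ ṁᵢCp,ᵢTᵢ = 2480×2.22×-11.1 + 2650×2.22×25.9 = 91258
Σ ṁᵢCp,ᵢ = 2480×2.22 + 2650×2.22 = 11389
T_out = 91258 / 11389 = 8.0131 °C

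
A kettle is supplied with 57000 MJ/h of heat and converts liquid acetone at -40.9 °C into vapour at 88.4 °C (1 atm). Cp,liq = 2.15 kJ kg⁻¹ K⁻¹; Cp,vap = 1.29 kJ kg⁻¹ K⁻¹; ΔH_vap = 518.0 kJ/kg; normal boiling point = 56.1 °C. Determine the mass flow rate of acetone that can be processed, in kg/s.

Δh = 2.15×(56.1−-40.9) + 518.0 + 1.29×(88.4−56.1) = 768.22 kJ/kg
Q = 57000 MJ/h = 15833 kJ/s = 15833 kJ/s
ṁ = Q/Δh = 15833 / 768.22 = 20.61 kg/s

ṁ = 20.6 kg/s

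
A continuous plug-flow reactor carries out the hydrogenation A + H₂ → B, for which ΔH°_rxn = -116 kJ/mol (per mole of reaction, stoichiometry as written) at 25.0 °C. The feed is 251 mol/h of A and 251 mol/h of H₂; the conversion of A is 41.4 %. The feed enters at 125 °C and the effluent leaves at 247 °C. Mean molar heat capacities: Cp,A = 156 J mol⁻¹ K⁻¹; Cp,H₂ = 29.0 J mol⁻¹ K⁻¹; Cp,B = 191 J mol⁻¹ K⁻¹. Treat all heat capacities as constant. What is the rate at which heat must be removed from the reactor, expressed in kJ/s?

Q_out = 1.74 kJ/s

Extent of reaction ξ = 0.414 × 251 = 103.91 mol/h
Reaction term: ξ·ΔH°_rxn = 103.91 × -116 = -12054 kJ/h
Sensible, feed 125→25 °C: -4643.5 kJ/h
Outlet flows (mol/h): A 147.09, H₂ 147.09, B 103.91
Sensible, products 25→247 °C: 10447 kJ/h
Q = ΔH = -6250.5 kJ/h = -1.7363 kW
Heat removed = 1.7363 kJ/s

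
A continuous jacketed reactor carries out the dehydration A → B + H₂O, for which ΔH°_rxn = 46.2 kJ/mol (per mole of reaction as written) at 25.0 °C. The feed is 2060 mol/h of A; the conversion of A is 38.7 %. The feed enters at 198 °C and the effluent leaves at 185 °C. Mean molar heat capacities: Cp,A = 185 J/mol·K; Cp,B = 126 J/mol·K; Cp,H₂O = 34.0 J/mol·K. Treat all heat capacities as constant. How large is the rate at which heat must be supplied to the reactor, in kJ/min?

Q_in = 478 kJ/min

Extent of reaction ξ = 0.387 × 2060 = 797.22 mol/h
Reaction term: ξ·ΔH°_rxn = 797.22 × 46.2 = 36832 kJ/h
Sensible, feed 198→25 °C: -65930 kJ/h
Outlet flows (mol/h): A 1262.8, B 797.22, H₂O 797.22
Sensible, products 25→185 °C: 57787 kJ/h
Q = ΔH = 28688 kJ/h = 7.969 kW
Heat supplied = 478.14 kJ/min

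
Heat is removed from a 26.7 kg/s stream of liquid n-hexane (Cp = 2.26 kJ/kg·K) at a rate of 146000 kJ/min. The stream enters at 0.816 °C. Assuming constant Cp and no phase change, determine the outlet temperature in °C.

Q = 146000 kJ/min = 2433.3 kJ/s
ΔT = Q/(ṁ·Cp) = 2433.3/(26.7×2.26) = 40.326 K
T_out = 0.816 − 40.326 = -39.51 °C

T_out = -39.5 °C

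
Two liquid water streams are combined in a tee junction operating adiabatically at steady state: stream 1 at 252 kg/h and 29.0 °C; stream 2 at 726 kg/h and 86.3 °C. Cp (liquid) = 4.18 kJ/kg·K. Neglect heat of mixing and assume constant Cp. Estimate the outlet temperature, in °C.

Adiabatic, steady state ⇒ Σ ṁᵢCp,ᵢ(T_out − Tᵢ) = 0
T_out = Σ ṁᵢCp,ᵢTᵢ / Σ ṁᵢCp,ᵢ
      = 292440 / 4088 = 71.536 °C

T_out = 71.5 °C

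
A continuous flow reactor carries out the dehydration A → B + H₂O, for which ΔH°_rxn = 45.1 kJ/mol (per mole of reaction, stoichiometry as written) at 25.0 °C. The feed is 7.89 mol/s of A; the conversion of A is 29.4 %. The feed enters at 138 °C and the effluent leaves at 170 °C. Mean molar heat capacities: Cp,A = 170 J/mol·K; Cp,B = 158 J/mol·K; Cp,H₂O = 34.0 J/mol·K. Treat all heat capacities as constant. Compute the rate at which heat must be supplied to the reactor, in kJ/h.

Q_in = 558000 kJ/h

Extent of reaction ξ = 0.294 × 7.89 = 2.3197 mol/s
Reaction term: ξ·ΔH°_rxn = 2.3197 × 45.1 = 104.62 kJ/s
Sensible, feed 138→25 °C: -151.57 kJ/s
Outlet flows (mol/s): A 5.5703, B 2.3197, H₂O 2.3197
Sensible, products 25→170 °C: 201.89 kJ/s
Q = ΔH = 154.94 kJ/s = 154.94 kW
Heat supplied = 557780 kJ/h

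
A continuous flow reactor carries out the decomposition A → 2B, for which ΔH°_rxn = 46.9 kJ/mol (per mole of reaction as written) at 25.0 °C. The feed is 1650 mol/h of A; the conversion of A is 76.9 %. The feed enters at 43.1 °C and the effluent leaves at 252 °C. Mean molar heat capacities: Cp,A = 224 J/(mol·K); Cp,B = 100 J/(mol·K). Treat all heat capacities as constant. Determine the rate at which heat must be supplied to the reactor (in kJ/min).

Q_in = 2160 kJ/min

Extent of reaction ξ = 0.769 × 1650 = 1268.9 mol/h
Reaction term: ξ·ΔH°_rxn = 1268.9 × 46.9 = 59509 kJ/h
Sensible, feed 43.1→25 °C: -6689.8 kJ/h
Outlet flows (mol/h): A 381.15, B 2537.7
Sensible, products 25→252 °C: 76987 kJ/h
Q = ΔH = 129810 kJ/h = 36.057 kW
Heat supplied = 2163.4 kJ/min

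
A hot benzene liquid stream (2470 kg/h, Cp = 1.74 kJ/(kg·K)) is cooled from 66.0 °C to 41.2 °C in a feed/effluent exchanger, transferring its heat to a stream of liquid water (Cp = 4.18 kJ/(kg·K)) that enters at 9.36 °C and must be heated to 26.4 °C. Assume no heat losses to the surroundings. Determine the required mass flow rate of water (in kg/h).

ṁ_c = 1500 kg/h

Heat released by hot stream: Q = 2470 × 1.74 × (66.0 − 41.2) = 106590 kJ/h
Energy balance on cold side (adiabatic exchanger): Q = ṁ_c·Cp_c·(T_c,out − T_c,in)
ṁ_c = 106590 / [4.18 × (26.4 − 9.36)] = 1496.4 kg/h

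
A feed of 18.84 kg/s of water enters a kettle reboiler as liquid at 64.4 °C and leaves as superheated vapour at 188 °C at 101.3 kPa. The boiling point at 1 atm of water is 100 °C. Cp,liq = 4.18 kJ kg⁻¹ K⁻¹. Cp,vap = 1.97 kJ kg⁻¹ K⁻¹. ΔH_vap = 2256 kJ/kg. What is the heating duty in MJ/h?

liquid 64.4→100 °C: 148.81 kJ/kg
vaporisation at 100 °C: 2256 kJ/kg
vapour 100→188 °C: 173.36 kJ/kg
Δh = 148.81 + 2256 + 173.36 = 2578.2 kJ/kg
Q = ṁ·Δh = 18.84 kg/s × 2578.2 kJ/kg = 48573 kJ/s
|Q| = 48573 kW = 174860 MJ/h

Q = 175000 MJ/h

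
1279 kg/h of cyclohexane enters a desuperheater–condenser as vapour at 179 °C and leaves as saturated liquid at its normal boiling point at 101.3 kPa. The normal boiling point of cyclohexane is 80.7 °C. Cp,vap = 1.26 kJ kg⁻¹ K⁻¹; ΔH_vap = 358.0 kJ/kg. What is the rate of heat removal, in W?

vapour 179→80.7 °C: -123.86 kJ/kg
condensation at 80.7 °C: -358 kJ/kg
Δh = -123.86 + -358 = -481.86 kJ/kg
Q = ṁ·Δh = 1279 kg/h × -481.86 kJ/kg = -616300 kJ/h
|Q| = 171.19 kW = 171190 W

Q_c = 171000 W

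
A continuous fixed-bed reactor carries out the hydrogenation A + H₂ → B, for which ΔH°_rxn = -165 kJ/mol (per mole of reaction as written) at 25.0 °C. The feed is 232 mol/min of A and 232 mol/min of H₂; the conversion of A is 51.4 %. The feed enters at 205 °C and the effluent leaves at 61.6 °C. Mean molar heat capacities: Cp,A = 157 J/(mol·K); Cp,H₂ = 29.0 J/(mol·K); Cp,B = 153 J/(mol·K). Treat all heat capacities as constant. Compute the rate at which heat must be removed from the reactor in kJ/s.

Extent of reaction ξ = 0.514 × 232 = 119.25 mol/min
Reaction term: ξ·ΔH°_rxn = 119.25 × -165 = -19676 kJ/min
Sensible, feed 205→25 °C: -7767.4 kJ/min
Outlet flows (mol/min): A 112.75, H₂ 112.75, B 119.25
Sensible, products 25→61.6 °C: 1435.3 kJ/min
Q = ΔH = -26008 kJ/min = -433.47 kW
Heat removed = 433.47 kJ/s

Q_out = 433 kJ/s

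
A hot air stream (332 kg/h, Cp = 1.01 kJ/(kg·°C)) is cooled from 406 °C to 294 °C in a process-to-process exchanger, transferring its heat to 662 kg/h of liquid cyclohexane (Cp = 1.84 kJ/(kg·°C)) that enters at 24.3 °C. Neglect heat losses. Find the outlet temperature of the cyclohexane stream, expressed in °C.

T_c,out = 55.1 °C

Heat released by hot stream: Q = 332 × 1.01 × (406 − 294) = 37556 kJ/h
Energy balance on cold side (adiabatic exchanger): Q = ṁ_c·Cp_c·(T_c,out − T_c,in)
T_c,out = 24.3 + 37556/(662 × 1.84) = 55.132 °C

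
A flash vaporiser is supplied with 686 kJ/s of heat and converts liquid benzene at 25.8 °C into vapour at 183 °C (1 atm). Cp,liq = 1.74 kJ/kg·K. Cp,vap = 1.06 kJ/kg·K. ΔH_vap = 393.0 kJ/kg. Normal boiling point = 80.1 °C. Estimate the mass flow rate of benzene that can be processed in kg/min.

ṁ = 69.0 kg/min

Δh = 1.74×(80.1−25.8) + 393.0 + 1.06×(183−80.1) = 596.56 kJ/kg
Q = 686 kJ/s = 686 kJ/s = 41160 kJ/min
ṁ = Q/Δh = 41160 / 596.56 = 68.996 kg/min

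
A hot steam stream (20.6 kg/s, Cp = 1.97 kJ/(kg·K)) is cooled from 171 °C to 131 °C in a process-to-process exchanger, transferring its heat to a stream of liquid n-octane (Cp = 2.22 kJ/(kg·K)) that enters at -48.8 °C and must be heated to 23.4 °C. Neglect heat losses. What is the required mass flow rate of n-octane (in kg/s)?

Heat released by hot stream: Q = 20.6 × 1.97 × (171 − 131) = 1623.3 kJ/s
Energy balance on cold side (adiabatic exchanger): Q = ṁ_c·Cp_c·(T_c,out − T_c,in)
ṁ_c = 1623.3 / [2.22 × (23.4 − -48.8)] = 10.128 kg/s

ṁ_c = 10.1 kg/s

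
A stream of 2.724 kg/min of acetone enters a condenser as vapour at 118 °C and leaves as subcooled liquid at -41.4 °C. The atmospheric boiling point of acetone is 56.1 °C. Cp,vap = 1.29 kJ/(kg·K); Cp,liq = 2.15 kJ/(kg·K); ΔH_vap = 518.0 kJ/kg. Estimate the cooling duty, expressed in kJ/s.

vapour 118→56.1 °C: -79.851 kJ/kg
condensation at 56.1 °C: -518 kJ/kg
liquid 56.1→-41.4 °C: -209.62 kJ/kg
Δh = -79.851 + -518 + -209.62 = -807.48 kJ/kg
Q = ṁ·Δh = 2.724 kg/min × -807.48 kJ/kg = -2199.6 kJ/min
|Q| = 36.659 kW

Q_c = 36.7 kJ/s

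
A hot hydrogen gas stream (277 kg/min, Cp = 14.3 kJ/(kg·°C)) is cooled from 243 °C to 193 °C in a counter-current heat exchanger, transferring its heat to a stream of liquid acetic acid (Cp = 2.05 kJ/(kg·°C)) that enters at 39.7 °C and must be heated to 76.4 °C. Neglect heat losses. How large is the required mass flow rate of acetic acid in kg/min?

ṁ_c = 2630 kg/min

Heat released by hot stream: Q = 277 × 14.3 × (243 − 193) = 198060 kJ/min
Energy balance on cold side (adiabatic exchanger): Q = ṁ_c·Cp_c·(T_c,out − T_c,in)
ṁ_c = 198060 / [2.05 × (76.4 − 39.7)] = 2632.5 kg/min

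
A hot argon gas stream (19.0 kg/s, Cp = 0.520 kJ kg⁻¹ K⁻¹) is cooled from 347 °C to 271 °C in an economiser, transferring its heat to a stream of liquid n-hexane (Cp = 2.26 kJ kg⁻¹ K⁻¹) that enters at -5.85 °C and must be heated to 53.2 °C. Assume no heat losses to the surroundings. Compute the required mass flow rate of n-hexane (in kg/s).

Heat released by hot stream: Q = 19.0 × 0.520 × (347 − 271) = 750.88 kJ/s
Energy balance on cold side (adiabatic exchanger): Q = ṁ_c·Cp_c·(T_c,out − T_c,in)
ṁ_c = 750.88 / [2.26 × (53.2 − -5.85)] = 5.6266 kg/s

ṁ_c = 5.63 kg/s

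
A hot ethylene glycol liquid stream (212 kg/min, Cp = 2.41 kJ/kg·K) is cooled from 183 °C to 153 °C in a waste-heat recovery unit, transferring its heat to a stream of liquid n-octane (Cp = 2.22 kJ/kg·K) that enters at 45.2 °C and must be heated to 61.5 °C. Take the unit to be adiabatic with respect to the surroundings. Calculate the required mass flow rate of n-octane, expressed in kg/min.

Heat released by hot stream: Q = 212 × 2.41 × (183 − 153) = 15328 kJ/min
Energy balance on cold side (adiabatic exchanger): Q = ṁ_c·Cp_c·(T_c,out − T_c,in)
ṁ_c = 15328 / [2.22 × (61.5 − 45.2)] = 423.58 kg/min

ṁ_c = 424 kg/min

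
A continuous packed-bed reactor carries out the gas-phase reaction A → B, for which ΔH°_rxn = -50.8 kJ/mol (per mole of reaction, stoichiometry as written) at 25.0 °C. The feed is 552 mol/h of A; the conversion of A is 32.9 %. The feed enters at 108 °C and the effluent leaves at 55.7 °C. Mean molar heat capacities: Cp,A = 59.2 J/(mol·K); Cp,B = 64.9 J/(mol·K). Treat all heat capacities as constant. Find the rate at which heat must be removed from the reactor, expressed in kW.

Extent of reaction ξ = 0.329 × 552 = 181.61 mol/h
Reaction term: ξ·ΔH°_rxn = 181.61 × -50.8 = -9225.7 kJ/h
Sensible, feed 108→25 °C: -2712.3 kJ/h
Outlet flows (mol/h): A 370.39, B 181.61
Sensible, products 25→55.7 °C: 1035 kJ/h
Q = ΔH = -10903 kJ/h = -3.0286 kW
Heat removed = 3.0286 kW

Q_out = 3.03 kW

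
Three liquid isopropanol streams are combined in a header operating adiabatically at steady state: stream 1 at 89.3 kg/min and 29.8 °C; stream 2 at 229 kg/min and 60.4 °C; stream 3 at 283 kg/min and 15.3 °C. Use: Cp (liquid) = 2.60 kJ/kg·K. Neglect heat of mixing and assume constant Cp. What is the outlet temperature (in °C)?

T_out = 34.6 °C

Adiabatic, steady state ⇒ Σ ṁᵢCp,ᵢ(T_out − Tᵢ) = 0
Σ ṁᵢCp,ᵢTᵢ = 89.3×2.60×29.8 + 229×2.60×60.4 + 283×2.60×15.3 = 54139
Σ ṁᵢCp,ᵢ = 89.3×2.60 + 229×2.60 + 283×2.60 = 1563.4
T_out = 54139 / 1563.4 = 34.629 °C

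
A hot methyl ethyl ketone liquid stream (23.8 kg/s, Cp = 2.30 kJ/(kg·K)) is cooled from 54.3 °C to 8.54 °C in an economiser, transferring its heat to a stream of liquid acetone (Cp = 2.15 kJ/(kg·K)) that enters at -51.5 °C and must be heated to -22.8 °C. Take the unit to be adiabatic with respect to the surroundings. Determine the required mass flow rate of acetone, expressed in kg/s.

Heat released by hot stream: Q = 23.8 × 2.30 × (54.3 − 8.54) = 2504.9 kJ/s
Energy balance on cold side (adiabatic exchanger): Q = ṁ_c·Cp_c·(T_c,out − T_c,in)
ṁ_c = 2504.9 / [2.15 × (-22.8 − -51.5)] = 40.595 kg/s

ṁ_c = 40.6 kg/s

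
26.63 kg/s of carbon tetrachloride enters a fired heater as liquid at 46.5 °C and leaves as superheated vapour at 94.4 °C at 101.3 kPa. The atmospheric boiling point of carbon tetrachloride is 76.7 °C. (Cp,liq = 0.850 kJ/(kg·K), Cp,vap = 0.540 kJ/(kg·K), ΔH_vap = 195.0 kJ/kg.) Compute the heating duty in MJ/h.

liquid 46.5→76.7 °C: 25.67 kJ/kg
vaporisation at 76.7 °C: 195 kJ/kg
vapour 76.7→94.4 °C: 9.558 kJ/kg
Δh = 25.67 + 195 + 9.558 = 230.23 kJ/kg
Q = ṁ·Δh = 26.63 kg/s × 230.23 kJ/kg = 6131 kJ/s
|Q| = 6131 kW = 22071 MJ/h

Q = 22100 MJ/h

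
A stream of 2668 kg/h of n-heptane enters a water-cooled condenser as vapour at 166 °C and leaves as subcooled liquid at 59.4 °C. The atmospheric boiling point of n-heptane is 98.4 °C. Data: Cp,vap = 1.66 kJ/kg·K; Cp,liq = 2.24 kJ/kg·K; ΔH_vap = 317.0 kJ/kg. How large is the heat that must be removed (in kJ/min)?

vapour 166→98.4 °C: -112.22 kJ/kg
condensation at 98.4 °C: -317 kJ/kg
liquid 98.4→59.4 °C: -87.36 kJ/kg
Δh = -112.22 + -317 + -87.36 = -516.58 kJ/kg
Q = ṁ·Δh = 2668 kg/h × -516.58 kJ/kg = -1.3782e+06 kJ/h
|Q| = 382.84 kW = 22970 kJ/min

Q_c = 23000 kJ/min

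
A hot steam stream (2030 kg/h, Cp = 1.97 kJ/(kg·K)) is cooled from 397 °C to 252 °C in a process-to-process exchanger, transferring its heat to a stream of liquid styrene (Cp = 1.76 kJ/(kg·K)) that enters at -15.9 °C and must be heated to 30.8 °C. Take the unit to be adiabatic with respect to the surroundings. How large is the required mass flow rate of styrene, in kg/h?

ṁ_c = 7060 kg/h

Heat released by hot stream: Q = 2030 × 1.97 × (397 − 252) = 579870 kJ/h
Energy balance on cold side (adiabatic exchanger): Q = ṁ_c·Cp_c·(T_c,out − T_c,in)
ṁ_c = 579870 / [1.76 × (30.8 − -15.9)] = 7055.1 kg/h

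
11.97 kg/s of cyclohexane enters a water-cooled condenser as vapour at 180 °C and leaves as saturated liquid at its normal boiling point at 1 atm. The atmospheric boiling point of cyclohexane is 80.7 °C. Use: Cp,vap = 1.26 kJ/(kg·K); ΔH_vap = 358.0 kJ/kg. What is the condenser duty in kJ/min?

Q_c = 347000 kJ/min

vapour 180→80.7 °C: -125.12 kJ/kg
condensation at 80.7 °C: -358 kJ/kg
Δh = -125.12 + -358 = -483.12 kJ/kg
Q = ṁ·Δh = 11.97 kg/s × -483.12 kJ/kg = -5782.9 kJ/s
|Q| = 5782.9 kW = 346980 kJ/min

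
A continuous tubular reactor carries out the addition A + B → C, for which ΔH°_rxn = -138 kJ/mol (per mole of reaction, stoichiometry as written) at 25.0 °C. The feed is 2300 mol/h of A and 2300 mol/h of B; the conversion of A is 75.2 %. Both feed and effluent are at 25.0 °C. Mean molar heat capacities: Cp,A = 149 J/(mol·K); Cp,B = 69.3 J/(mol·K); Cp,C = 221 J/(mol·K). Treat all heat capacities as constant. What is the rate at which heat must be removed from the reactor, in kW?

Q_out = 66.3 kW

Extent of reaction ξ = 0.752 × 2300 = 1729.6 mol/h
Reaction term: ξ·ΔH°_rxn = 1729.6 × -138 = -238680 kJ/h
Q = ΔH = -238680 kJ/h = -66.301 kW
Heat removed = 66.301 kW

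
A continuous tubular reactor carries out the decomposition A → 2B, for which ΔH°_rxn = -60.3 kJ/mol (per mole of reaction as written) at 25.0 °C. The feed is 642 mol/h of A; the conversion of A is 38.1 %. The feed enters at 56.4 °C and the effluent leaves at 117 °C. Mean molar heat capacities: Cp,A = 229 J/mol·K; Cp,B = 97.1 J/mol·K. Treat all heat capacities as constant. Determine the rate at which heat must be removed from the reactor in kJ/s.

Extent of reaction ξ = 0.381 × 642 = 244.6 mol/h
Reaction term: ξ·ΔH°_rxn = 244.6 × -60.3 = -14750 kJ/h
Sensible, feed 56.4→25 °C: -4616.4 kJ/h
Outlet flows (mol/h): A 397.4, B 489.2
Sensible, products 25→117 °C: 12743 kJ/h
Q = ΔH = -6623.3 kJ/h = -1.8398 kW
Heat removed = 1.8398 kJ/s

Q_out = 1.84 kJ/s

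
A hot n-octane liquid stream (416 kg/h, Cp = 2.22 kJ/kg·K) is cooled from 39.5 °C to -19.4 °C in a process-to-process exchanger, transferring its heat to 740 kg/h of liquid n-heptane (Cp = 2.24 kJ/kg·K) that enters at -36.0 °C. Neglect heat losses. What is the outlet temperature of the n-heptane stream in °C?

Heat released by hot stream: Q = 416 × 2.22 × (39.5 − -19.4) = 54395 kJ/h
Energy balance on cold side (adiabatic exchanger): Q = ṁ_c·Cp_c·(T_c,out − T_c,in)
T_c,out = -36.0 + 54395/(740 × 2.24) = -3.1843 °C

T_c,out = -3.18 °C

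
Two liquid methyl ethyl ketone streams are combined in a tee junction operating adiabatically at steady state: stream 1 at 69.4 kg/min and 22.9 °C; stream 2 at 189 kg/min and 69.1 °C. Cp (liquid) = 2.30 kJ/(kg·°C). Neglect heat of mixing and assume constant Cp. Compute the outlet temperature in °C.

T_out = 56.7 °C

Adiabatic, steady state ⇒ Σ ṁᵢCp,ᵢ(T_out − Tᵢ) = 0
T_out = Σ ṁᵢCp,ᵢTᵢ / Σ ṁᵢCp,ᵢ
      = 33693 / 594.32 = 56.692 °C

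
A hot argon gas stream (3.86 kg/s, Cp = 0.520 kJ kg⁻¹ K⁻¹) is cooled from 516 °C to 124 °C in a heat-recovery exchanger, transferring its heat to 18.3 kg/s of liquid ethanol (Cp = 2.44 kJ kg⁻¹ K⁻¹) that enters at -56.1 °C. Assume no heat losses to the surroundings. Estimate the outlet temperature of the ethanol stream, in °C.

T_c,out = -38.5 °C

Heat released by hot stream: Q = 3.86 × 0.520 × (516 − 124) = 786.82 kJ/s
Energy balance on cold side (adiabatic exchanger): Q = ṁ_c·Cp_c·(T_c,out − T_c,in)
T_c,out = -56.1 + 786.82/(18.3 × 2.44) = -38.479 °C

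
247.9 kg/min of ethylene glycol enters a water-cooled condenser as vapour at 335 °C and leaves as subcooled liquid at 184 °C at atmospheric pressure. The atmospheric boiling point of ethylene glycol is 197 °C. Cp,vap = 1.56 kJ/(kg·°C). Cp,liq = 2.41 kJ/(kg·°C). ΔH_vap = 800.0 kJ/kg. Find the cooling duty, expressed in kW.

Q_c = 4320 kW

vapour 335→197 °C: -215.28 kJ/kg
condensation at 197 °C: -800 kJ/kg
liquid 197→184 °C: -31.33 kJ/kg
Δh = -215.28 + -800 + -31.33 = -1046.6 kJ/kg
Q = ṁ·Δh = 247.9 kg/min × -1046.6 kJ/kg = -259450 kJ/min
|Q| = 4324.2 kW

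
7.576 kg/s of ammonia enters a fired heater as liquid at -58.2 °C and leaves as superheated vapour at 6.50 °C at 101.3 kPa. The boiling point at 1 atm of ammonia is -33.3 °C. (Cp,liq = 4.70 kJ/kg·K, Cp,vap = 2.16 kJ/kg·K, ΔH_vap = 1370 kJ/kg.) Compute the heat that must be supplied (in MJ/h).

liquid -58.2→-33.3 °C: 117.03 kJ/kg
vaporisation at -33.3 °C: 1370 kJ/kg
vapour -33.3→6.50 °C: 85.968 kJ/kg
Δh = 117.03 + 1370 + 85.968 = 1573 kJ/kg
Q = ṁ·Δh = 7.576 kg/s × 1573 kJ/kg = 11917 kJ/s
|Q| = 11917 kW = 42901 MJ/h

Q = 42900 MJ/h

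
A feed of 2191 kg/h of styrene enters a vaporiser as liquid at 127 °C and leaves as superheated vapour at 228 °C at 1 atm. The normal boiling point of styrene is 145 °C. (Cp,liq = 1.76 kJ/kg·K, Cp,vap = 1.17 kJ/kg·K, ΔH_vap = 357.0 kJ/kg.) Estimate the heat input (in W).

Q = 296000 W

liquid 127→145 °C: 31.68 kJ/kg
vaporisation at 145 °C: 357 kJ/kg
vapour 145→228 °C: 97.11 kJ/kg
Δh = 31.68 + 357 + 97.11 = 485.79 kJ/kg
Q = ṁ·Δh = 2191 kg/h × 485.79 kJ/kg = 1.0644e+06 kJ/h
|Q| = 295.66 kW = 295660 W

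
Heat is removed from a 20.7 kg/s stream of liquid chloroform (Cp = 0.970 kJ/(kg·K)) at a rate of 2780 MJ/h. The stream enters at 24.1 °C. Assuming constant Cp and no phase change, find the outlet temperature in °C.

Q = 2780 MJ/h = 772.22 kJ/s
ΔT = Q/(ṁ·Cp) = 772.22/(20.7×0.970) = 38.459 K
T_out = 24.1 − 38.459 = -14.359 °C

T_out = -14.4 °C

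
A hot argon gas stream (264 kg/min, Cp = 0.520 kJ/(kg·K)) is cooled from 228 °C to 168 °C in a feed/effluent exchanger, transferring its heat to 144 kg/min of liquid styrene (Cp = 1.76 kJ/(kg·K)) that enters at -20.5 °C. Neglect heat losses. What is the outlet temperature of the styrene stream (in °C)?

T_c,out = 12.0 °C

Heat released by hot stream: Q = 264 × 0.520 × (228 − 168) = 8236.8 kJ/min
Energy balance on cold side (adiabatic exchanger): Q = ṁ_c·Cp_c·(T_c,out − T_c,in)
T_c,out = -20.5 + 8236.8/(144 × 1.76) = 12 °C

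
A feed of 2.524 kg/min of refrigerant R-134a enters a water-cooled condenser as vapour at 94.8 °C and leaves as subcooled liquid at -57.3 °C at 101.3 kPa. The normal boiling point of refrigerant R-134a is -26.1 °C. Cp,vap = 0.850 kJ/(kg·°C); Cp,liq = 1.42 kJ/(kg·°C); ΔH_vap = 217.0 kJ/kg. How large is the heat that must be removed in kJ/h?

Q_c = 55100 kJ/h

vapour 94.8→-26.1 °C: -102.77 kJ/kg
condensation at -26.1 °C: -217 kJ/kg
liquid -26.1→-57.3 °C: -44.304 kJ/kg
Δh = -102.77 + -217 + -44.304 = -364.07 kJ/kg
Q = ṁ·Δh = 2.524 kg/min × -364.07 kJ/kg = -918.91 kJ/min
|Q| = 15.315 kW = 55135 kJ/h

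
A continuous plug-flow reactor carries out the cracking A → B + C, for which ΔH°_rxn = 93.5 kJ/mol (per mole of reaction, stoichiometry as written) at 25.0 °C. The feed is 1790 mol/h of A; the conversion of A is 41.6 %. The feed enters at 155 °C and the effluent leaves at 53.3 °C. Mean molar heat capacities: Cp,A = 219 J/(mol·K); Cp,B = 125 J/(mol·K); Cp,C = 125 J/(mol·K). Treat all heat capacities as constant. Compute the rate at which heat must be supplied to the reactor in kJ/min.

Q_in = 507 kJ/min

Extent of reaction ξ = 0.416 × 1790 = 744.64 mol/h
Reaction term: ξ·ΔH°_rxn = 744.64 × 93.5 = 69624 kJ/h
Sensible, feed 155→25 °C: -50961 kJ/h
Outlet flows (mol/h): A 1045.4, B 744.64, C 744.64
Sensible, products 25→53.3 °C: 11747 kJ/h
Q = ΔH = 30410 kJ/h = 8.4471 kW
Heat supplied = 506.83 kJ/min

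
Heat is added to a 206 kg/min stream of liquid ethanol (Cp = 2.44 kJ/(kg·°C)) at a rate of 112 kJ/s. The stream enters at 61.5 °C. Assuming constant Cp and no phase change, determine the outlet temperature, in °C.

T_out = 74.9 °C

Q = 112 kJ/s = 6720 kJ/min
ΔT = Q/(ṁ·Cp) = 6720/(206×2.44) = 13.369 K
T_out = 61.5 + 13.369 = 74.869 °C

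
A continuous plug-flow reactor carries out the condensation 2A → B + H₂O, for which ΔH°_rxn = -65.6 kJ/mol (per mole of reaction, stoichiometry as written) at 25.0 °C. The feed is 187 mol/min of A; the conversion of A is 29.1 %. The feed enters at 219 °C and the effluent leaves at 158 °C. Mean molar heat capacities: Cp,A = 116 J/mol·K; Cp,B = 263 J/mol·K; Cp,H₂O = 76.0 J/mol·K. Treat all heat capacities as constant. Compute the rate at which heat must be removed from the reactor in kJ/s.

Extent of reaction ξ = 0.291 × 187 / 2 = 27.208 mol/min
Reaction term: ξ·ΔH°_rxn = 27.208 × -65.6 = -1784.9 kJ/min
Sensible, feed 219→25 °C: -4208.2 kJ/min
Outlet flows (mol/min): A 132.58, B 27.208, H₂O 27.208
Sensible, products 25→158 °C: 3272.2 kJ/min
Q = ΔH = -2720.9 kJ/min = -45.348 kW
Heat removed = 45.348 kJ/s

Q_out = 45.3 kJ/s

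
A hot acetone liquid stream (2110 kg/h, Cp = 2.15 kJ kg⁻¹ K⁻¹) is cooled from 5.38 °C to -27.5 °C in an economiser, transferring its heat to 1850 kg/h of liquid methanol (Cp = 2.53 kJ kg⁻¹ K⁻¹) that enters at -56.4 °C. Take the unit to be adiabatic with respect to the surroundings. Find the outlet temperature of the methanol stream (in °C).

T_c,out = -24.5 °C

Heat released by hot stream: Q = 2110 × 2.15 × (5.38 − -27.5) = 149160 kJ/h
Energy balance on cold side (adiabatic exchanger): Q = ṁ_c·Cp_c·(T_c,out − T_c,in)
T_c,out = -56.4 + 149160/(1850 × 2.53) = -24.532 °C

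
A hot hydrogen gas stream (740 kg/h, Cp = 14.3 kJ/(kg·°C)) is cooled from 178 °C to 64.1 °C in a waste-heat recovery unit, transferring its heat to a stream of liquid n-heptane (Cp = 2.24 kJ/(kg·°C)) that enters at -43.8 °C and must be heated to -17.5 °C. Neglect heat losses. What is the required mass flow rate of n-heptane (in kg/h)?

Heat released by hot stream: Q = 740 × 14.3 × (178 − 64.1) = 1.2053e+06 kJ/h
Energy balance on cold side (adiabatic exchanger): Q = ṁ_c·Cp_c·(T_c,out − T_c,in)
ṁ_c = 1.2053e+06 / [2.24 × (-17.5 − -43.8)] = 20459 kg/h

ṁ_c = 20500 kg/h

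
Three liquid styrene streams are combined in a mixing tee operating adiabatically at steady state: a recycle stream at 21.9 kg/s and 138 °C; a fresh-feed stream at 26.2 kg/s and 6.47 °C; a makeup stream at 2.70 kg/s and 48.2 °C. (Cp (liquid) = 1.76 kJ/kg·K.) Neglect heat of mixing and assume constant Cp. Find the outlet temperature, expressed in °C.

No heat crosses the boundary, so H_out = H_in.
T_out = Σ ṁᵢCp,ᵢTᵢ / Σ ṁᵢCp,ᵢ
      = 5846.5 / 89.408 = 65.391 °C

T_out = 65.4 °C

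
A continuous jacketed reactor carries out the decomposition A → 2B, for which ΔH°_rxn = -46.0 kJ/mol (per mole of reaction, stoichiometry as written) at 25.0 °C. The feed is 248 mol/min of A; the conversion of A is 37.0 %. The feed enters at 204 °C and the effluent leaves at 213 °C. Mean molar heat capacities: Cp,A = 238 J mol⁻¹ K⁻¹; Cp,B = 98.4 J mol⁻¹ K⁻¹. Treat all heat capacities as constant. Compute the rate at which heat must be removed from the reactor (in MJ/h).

Extent of reaction ξ = 0.370 × 248 = 91.76 mol/min
Reaction term: ξ·ΔH°_rxn = 91.76 × -46.0 = -4221 kJ/min
Sensible, feed 204→25 °C: -10565 kJ/min
Outlet flows (mol/min): A 156.24, B 183.52
Sensible, products 25→213 °C: 10386 kJ/min
Q = ΔH = -4400.5 kJ/min = -73.341 kW
Heat removed = 264.03 MJ/h

Q_out = 264 MJ/h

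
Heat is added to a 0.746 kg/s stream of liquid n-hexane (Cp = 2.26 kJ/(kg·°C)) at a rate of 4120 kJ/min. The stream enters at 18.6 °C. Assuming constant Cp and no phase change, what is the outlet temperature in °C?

T_out = 59.3 °C

Q = 4120 kJ/min = 68.667 kJ/s
ΔT = Q/(ṁ·Cp) = 68.667/(0.746×2.26) = 40.729 K
T_out = 18.6 + 40.729 = 59.329 °C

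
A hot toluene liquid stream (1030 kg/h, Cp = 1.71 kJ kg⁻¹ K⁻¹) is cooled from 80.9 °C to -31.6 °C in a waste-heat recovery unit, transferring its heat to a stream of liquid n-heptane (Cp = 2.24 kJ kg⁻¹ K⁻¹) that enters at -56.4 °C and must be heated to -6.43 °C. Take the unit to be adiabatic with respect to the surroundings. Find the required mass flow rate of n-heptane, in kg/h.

ṁ_c = 1770 kg/h

Heat released by hot stream: Q = 1030 × 1.71 × (80.9 − -31.6) = 198150 kJ/h
Energy balance on cold side (adiabatic exchanger): Q = ṁ_c·Cp_c·(T_c,out − T_c,in)
ṁ_c = 198150 / [2.24 × (-6.43 − -56.4)] = 1770.2 kg/h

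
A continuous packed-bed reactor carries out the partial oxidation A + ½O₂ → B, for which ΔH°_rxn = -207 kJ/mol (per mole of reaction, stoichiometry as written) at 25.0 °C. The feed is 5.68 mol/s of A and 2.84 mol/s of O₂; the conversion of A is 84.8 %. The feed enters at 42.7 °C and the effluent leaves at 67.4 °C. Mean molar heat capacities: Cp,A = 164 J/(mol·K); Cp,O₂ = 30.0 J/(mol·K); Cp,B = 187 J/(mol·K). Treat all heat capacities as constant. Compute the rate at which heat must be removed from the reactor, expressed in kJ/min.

Q_out = 58200 kJ/min

Extent of reaction ξ = 0.848 × 5.68 = 4.8166 mol/s
Reaction term: ξ·ΔH°_rxn = 4.8166 × -207 = -997.04 kJ/s
Sensible, feed 42.7→25 °C: -17.996 kJ/s
Outlet flows (mol/s): A 0.86336, O₂ 0.43168, B 4.8166
Sensible, products 25→67.4 °C: 44.743 kJ/s
Q = ΔH = -970.3 kJ/s = -970.3 kW
Heat removed = 58218 kJ/min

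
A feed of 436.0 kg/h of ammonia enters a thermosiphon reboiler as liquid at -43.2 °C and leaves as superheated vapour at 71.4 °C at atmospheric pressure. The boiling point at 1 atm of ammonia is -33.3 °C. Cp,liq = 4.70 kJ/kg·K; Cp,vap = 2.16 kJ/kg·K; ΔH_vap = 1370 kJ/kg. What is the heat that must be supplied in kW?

liquid -43.2→-33.3 °C: 46.53 kJ/kg
vaporisation at -33.3 °C: 1370 kJ/kg
vapour -33.3→71.4 °C: 226.15 kJ/kg
Δh = 46.53 + 1370 + 226.15 = 1642.7 kJ/kg
Q = ṁ·Δh = 436.0 kg/h × 1642.7 kJ/kg = 716210 kJ/h
|Q| = 198.95 kW

Q = 199 kW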